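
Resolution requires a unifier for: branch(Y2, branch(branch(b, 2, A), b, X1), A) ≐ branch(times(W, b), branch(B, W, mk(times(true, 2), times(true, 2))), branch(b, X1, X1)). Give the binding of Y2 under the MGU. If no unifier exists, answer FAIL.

times(b, b)

Decompose branch/3: Y2 ≐ times(W, b),  branch(branch(b, 2, A), b, X1) ≐ branch(B, W, mk(times(true, 2), times(true, 2))),  A ≐ branch(b, X1, X1).
Bind Y2 := times(W, b); no other remaining equation mentions Y2.
Decompose branch/3: branch(b, 2, A) ≐ B,  b ≐ W,  X1 ≐ mk(times(true, 2), times(true, 2)).
Bind B := branch(b, 2, A); no other remaining equation mentions B.
Bind W := b; no other remaining equation mentions W. Substituting into the earlier binding gives Y2 := times(b, b).
Bind X1 := mk(times(true, 2), times(true, 2)); substituting into the remaining equation gives: A ≐ branch(b, mk(times(true, 2), times(true, 2)), mk(times(true, 2), times(true, 2))).
Bind A := branch(b, mk(times(true, 2), times(true, 2)), mk(times(true, 2), times(true, 2))). Substituting into the earlier binding gives B := branch(b, 2, branch(b, mk(times(true, 2), times(true, 2)), mk(times(true, 2), times(true, 2)))).
MGU = { Y2 := times(b, b), B := branch(b, 2, branch(b, mk(times(true, 2), times(true, 2)), mk(times(true, 2), times(true, 2)))), W := b, X1 := mk(times(true, 2), times(true, 2)), A := branch(b, mk(times(true, 2), times(true, 2)), mk(times(true, 2), times(true, 2))) }, so Y2 := times(b, b).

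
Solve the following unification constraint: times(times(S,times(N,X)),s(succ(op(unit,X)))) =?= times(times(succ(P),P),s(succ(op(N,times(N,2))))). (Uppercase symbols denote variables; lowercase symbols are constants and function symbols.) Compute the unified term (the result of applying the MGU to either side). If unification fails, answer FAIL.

times(times(succ(times(unit,times(unit,2))),times(unit,times(unit,2))),s(succ(op(unit,times(unit,2)))))

Decompose times/2: times(S,times(N,X)) =?= times(succ(P),P),  s(succ(op(unit,X))) =?= s(succ(op(N,times(N,2)))).
Decompose times/2: S =?= succ(P),  times(N,X) =?= P.
Bind S := succ(P); no other remaining equation mentions S.
Bind P := times(N,X); no other remaining equation mentions P. Substituting into the earlier binding gives S := succ(times(N,X)).
Decompose s/1: succ(op(unit,X)) =?= succ(op(N,times(N,2))).
Decompose succ/1: op(unit,X) =?= op(N,times(N,2)).
Decompose op/2: unit =?= N,  X =?= times(N,2).
Bind N := unit; substituting into the remaining equation gives: X =?= times(unit,2). Substituting into the earlier bindings gives S := succ(times(unit,X)), P := times(unit,X).
Bind X := times(unit,2). Substituting into the earlier bindings gives S := succ(times(unit,times(unit,2))), P := times(unit,times(unit,2)).
Applying the MGU to either side gives times(times(succ(times(unit,times(unit,2))),times(unit,times(unit,2))),s(succ(op(unit,times(unit,2))))).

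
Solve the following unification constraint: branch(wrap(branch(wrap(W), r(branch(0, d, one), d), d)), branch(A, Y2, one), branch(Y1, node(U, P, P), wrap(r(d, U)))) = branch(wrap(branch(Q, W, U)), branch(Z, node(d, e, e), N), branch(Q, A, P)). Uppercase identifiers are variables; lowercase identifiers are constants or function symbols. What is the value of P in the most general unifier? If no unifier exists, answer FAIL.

wrap(r(d, d))

Decompose branch/3: wrap(branch(wrap(W), r(branch(0, d, one), d), d)) = wrap(branch(Q, W, U)),  branch(A, Y2, one) = branch(Z, node(d, e, e), N),  branch(Y1, node(U, P, P), wrap(r(d, U))) = branch(Q, A, P).
Decompose wrap/1: branch(wrap(W), r(branch(0, d, one), d), d) = branch(Q, W, U).
Decompose branch/3: wrap(W) = Q,  r(branch(0, d, one), d) = W,  d = U.
Bind Q := wrap(W); substituting into the one remaining equation that mentions Q gives: branch(Y1, node(U, P, P), wrap(r(d, U))) = branch(wrap(W), A, P).
Bind W := r(branch(0, d, one), d); substituting into the one remaining equation that mentions W gives: branch(Y1, node(U, P, P), wrap(r(d, U))) = branch(wrap(r(branch(0, d, one), d)), A, P). Substituting into the earlier binding gives Q := wrap(r(branch(0, d, one), d)).
Bind U := d; substituting into the one remaining equation that mentions U gives: branch(Y1, node(d, P, P), wrap(r(d, d))) = branch(wrap(r(branch(0, d, one), d)), A, P).
Decompose branch/3: A = Z,  Y2 = node(d, e, e),  one = N.
Bind A := Z; substituting into the one remaining equation that mentions A gives: branch(Y1, node(d, P, P), wrap(r(d, d))) = branch(wrap(r(branch(0, d, one), d)), Z, P).
Bind Y2 := node(d, e, e); no other remaining equation mentions Y2.
Bind N := one; no other remaining equation mentions N.
Decompose branch/3: Y1 = wrap(r(branch(0, d, one), d)),  node(d, P, P) = Z,  wrap(r(d, d)) = P.
Bind Y1 := wrap(r(branch(0, d, one), d)); no other remaining equation mentions Y1.
Bind Z := node(d, P, P); no other remaining equation mentions Z. Substituting into the earlier binding gives A := node(d, P, P).
Bind P := wrap(r(d, d)). Substituting into the earlier bindings gives A := node(d, wrap(r(d, d)), wrap(r(d, d))), Z := node(d, wrap(r(d, d)), wrap(r(d, d))).
MGU = { Q ↦ wrap(r(branch(0, d, one), d)), W ↦ r(branch(0, d, one), d), U ↦ d, A ↦ node(d, wrap(r(d, d)), wrap(r(d, d))), Y2 ↦ node(d, e, e), N ↦ one, Y1 ↦ wrap(r(branch(0, d, one), d)), Z ↦ node(d, wrap(r(d, d)), wrap(r(d, d))), P ↦ wrap(r(d, d)) }, so P ↦ wrap(r(d, d)).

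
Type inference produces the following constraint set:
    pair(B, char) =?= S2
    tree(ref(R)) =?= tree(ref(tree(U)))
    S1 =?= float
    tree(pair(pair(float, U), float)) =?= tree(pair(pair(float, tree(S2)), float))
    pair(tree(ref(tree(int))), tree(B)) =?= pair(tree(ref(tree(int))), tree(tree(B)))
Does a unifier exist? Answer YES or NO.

NO

Bind S2 := pair(B, char); substituting into the one remaining equation that mentions S2 gives: tree(pair(pair(float, U), float)) =?= tree(pair(pair(float, tree(pair(B, char))), float)).
Decompose tree/1: ref(R) =?= ref(tree(U)).
Decompose ref/1: R =?= tree(U).
Bind R := tree(U); no other remaining equation mentions R.
Bind S1 := float; no other remaining equation mentions S1.
Decompose tree/1: pair(pair(float, U), float) =?= pair(pair(float, tree(pair(B, char))), float).
Decompose pair/2: pair(float, U) =?= pair(float, tree(pair(B, char))),  float =?= float.
Decompose pair/2: float =?= float,  U =?= tree(pair(B, char)).
Delete trivial equation float =?= float.
Bind U := tree(pair(B, char)); no other remaining equation mentions U. Substituting into the earlier binding gives R := tree(tree(pair(B, char))).
Delete trivial equation float =?= float.
Decompose pair/2: tree(ref(tree(int))) =?= tree(ref(tree(int))),  tree(B) =?= tree(tree(B)).
Delete trivial equation tree(ref(tree(int))) =?= tree(ref(tree(int))).
Decompose tree/1: B =?= tree(B).
Occurs check fails: B occurs in tree(B); the equation B =?= tree(B) has no finite solution.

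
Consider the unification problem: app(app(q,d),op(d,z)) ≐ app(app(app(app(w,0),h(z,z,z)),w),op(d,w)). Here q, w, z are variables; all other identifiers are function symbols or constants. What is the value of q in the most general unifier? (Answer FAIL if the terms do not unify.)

Decompose app/2: app(q,d) ≐ app(app(app(w,0),h(z,z,z)),w),  op(d,z) ≐ op(d,w).
Decompose app/2: q ≐ app(app(w,0),h(z,z,z)),  d ≐ w.
Bind q := app(app(w,0),h(z,z,z)); no other remaining equation mentions q.
Bind w := d; substituting into the remaining equation gives: op(d,z) ≐ op(d,d). Substituting into the earlier binding gives q := app(app(d,0),h(z,z,z)).
Decompose op/2: d ≐ d,  z ≐ d.
Delete trivial equation d ≐ d.
Bind z := d. Substituting into the earlier binding gives q := app(app(d,0),h(d,d,d)).
MGU = { q -> app(app(d,0),h(d,d,d)), w -> d, z -> d }, so q -> app(app(d,0),h(d,d,d)).

app(app(d,0),h(d,d,d))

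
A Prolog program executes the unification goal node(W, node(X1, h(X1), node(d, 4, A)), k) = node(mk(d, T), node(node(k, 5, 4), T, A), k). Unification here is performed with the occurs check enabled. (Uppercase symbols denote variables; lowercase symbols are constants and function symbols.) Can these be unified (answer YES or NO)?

NO

Decompose node/3: W = mk(d, T),  node(X1, h(X1), node(d, 4, A)) = node(node(k, 5, 4), T, A),  k = k.
Bind W := mk(d, T); no other remaining equation mentions W.
Decompose node/3: X1 = node(k, 5, 4),  h(X1) = T,  node(d, 4, A) = A.
Bind X1 := node(k, 5, 4); substituting into the one remaining equation that mentions X1 gives: h(node(k, 5, 4)) = T.
Bind T := h(node(k, 5, 4)); no other remaining equation mentions T. Substituting into the earlier binding gives W := mk(d, h(node(k, 5, 4))).
Occurs check fails: A occurs in node(d, 4, A); the equation A = node(d, 4, A) has no finite solution.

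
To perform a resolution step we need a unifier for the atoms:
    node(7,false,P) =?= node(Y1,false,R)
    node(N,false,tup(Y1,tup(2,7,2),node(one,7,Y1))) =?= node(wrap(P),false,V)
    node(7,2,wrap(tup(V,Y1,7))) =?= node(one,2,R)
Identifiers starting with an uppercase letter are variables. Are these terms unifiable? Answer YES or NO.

NO

Decompose node/3: 7 =?= Y1,  false =?= false,  P =?= R.
Bind Y1 := 7; substituting into the 2 remaining equations that mention Y1 gives: node(N,false,tup(7,tup(2,7,2),node(one,7,7))) =?= node(wrap(P),false,V),  node(7,2,wrap(tup(V,7,7))) =?= node(one,2,R).
Delete trivial equation false =?= false.
Bind P := R; substituting into the one remaining equation that mentions P gives: node(N,false,tup(7,tup(2,7,2),node(one,7,7))) =?= node(wrap(R),false,V).
Decompose node/3: N =?= wrap(R),  false =?= false,  tup(7,tup(2,7,2),node(one,7,7)) =?= V.
Bind N := wrap(R); no other remaining equation mentions N.
Delete trivial equation false =?= false.
Bind V := tup(7,tup(2,7,2),node(one,7,7)); substituting into the remaining equation gives: node(7,2,wrap(tup(tup(7,tup(2,7,2),node(one,7,7)),7,7))) =?= node(one,2,R).
Decompose node/3: 7 =?= one,  2 =?= 2,  wrap(tup(tup(7,tup(2,7,2),node(one,7,7)),7,7)) =?= R.
Clash: constants 7 and one differ; no unifier exists.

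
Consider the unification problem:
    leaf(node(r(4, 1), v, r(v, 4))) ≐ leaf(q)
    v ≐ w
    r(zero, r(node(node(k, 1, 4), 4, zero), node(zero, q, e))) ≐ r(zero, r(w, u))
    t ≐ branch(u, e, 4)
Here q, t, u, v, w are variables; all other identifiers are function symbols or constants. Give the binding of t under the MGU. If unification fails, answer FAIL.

branch(node(zero, node(r(4, 1), node(node(k, 1, 4), 4, zero), r(node(node(k, 1, 4), 4, zero), 4)), e), e, 4)

Decompose leaf/1: node(r(4, 1), v, r(v, 4)) ≐ q.
Bind q := node(r(4, 1), v, r(v, 4)); substituting into the one remaining equation that mentions q gives: r(zero, r(node(node(k, 1, 4), 4, zero), node(zero, node(r(4, 1), v, r(v, 4)), e))) ≐ r(zero, r(w, u)).
Bind v := w; substituting into the one remaining equation that mentions v gives: r(zero, r(node(node(k, 1, 4), 4, zero), node(zero, node(r(4, 1), w, r(w, 4)), e))) ≐ r(zero, r(w, u)). Substituting into the earlier binding gives q := node(r(4, 1), w, r(w, 4)).
Decompose r/2: zero ≐ zero,  r(node(node(k, 1, 4), 4, zero), node(zero, node(r(4, 1), w, r(w, 4)), e)) ≐ r(w, u).
Delete trivial equation zero ≐ zero.
Decompose r/2: node(node(k, 1, 4), 4, zero) ≐ w,  node(zero, node(r(4, 1), w, r(w, 4)), e) ≐ u.
Bind w := node(node(k, 1, 4), 4, zero); substituting into the one remaining equation that mentions w gives: node(zero, node(r(4, 1), node(node(k, 1, 4), 4, zero), r(node(node(k, 1, 4), 4, zero), 4)), e) ≐ u. Substituting into the earlier bindings gives q := node(r(4, 1), node(node(k, 1, 4), 4, zero), r(node(node(k, 1, 4), 4, zero), 4)), v := node(node(k, 1, 4), 4, zero).
Bind u := node(zero, node(r(4, 1), node(node(k, 1, 4), 4, zero), r(node(node(k, 1, 4), 4, zero), 4)), e); substituting into the remaining equation gives: t ≐ branch(node(zero, node(r(4, 1), node(node(k, 1, 4), 4, zero), r(node(node(k, 1, 4), 4, zero), 4)), e), e, 4).
Bind t := branch(node(zero, node(r(4, 1), node(node(k, 1, 4), 4, zero), r(node(node(k, 1, 4), 4, zero), 4)), e), e, 4).
MGU = { q -> node(r(4, 1), node(node(k, 1, 4), 4, zero), r(node(node(k, 1, 4), 4, zero), 4)), v -> node(node(k, 1, 4), 4, zero), w -> node(node(k, 1, 4), 4, zero), u -> node(zero, node(r(4, 1), node(node(k, 1, 4), 4, zero), r(node(node(k, 1, 4), 4, zero), 4)), e), t -> branch(node(zero, node(r(4, 1), node(node(k, 1, 4), 4, zero), r(node(node(k, 1, 4), 4, zero), 4)), e), e, 4) }, so t -> branch(node(zero, node(r(4, 1), node(node(k, 1, 4), 4, zero), r(node(node(k, 1, 4), 4, zero), 4)), e), e, 4).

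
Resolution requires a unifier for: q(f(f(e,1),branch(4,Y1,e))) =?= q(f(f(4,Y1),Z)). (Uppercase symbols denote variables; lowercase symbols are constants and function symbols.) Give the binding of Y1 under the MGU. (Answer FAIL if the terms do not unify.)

FAIL

Decompose q/1: f(f(e,1),branch(4,Y1,e)) =?= f(f(4,Y1),Z).
Decompose f/2: f(e,1) =?= f(4,Y1),  branch(4,Y1,e) =?= Z.
Decompose f/2: e =?= 4,  1 =?= Y1.
Clash: constants e and 4 differ; no unifier exists.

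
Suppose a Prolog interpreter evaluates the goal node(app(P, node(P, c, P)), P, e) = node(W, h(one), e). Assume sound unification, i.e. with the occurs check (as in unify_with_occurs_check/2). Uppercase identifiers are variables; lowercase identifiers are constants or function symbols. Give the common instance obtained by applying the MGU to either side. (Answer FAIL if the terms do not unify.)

node(app(h(one), node(h(one), c, h(one))), h(one), e)

Decompose node/3: app(P, node(P, c, P)) = W,  P = h(one),  e = e.
Bind W := app(P, node(P, c, P)); no other remaining equation mentions W.
Bind P := h(one); no other remaining equation mentions P. Substituting into the earlier binding gives W := app(h(one), node(h(one), c, h(one))).
Delete trivial equation e = e.
Applying the MGU to either side gives node(app(h(one), node(h(one), c, h(one))), h(one), e).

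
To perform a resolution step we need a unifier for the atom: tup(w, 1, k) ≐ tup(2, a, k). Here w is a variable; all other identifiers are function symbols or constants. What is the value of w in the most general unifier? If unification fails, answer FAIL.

Decompose tup/3: w ≐ 2,  1 ≐ a,  k ≐ k.
Bind w := 2; no other remaining equation mentions w.
Clash: constants 1 and a differ; no unifier exists.

FAIL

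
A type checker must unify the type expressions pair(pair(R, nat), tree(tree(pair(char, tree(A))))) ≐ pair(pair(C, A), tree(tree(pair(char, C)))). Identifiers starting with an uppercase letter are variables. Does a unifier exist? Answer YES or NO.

YES

Decompose pair/2: pair(R, nat) ≐ pair(C, A),  tree(tree(pair(char, tree(A)))) ≐ tree(tree(pair(char, C))).
Decompose pair/2: R ≐ C,  nat ≐ A.
Bind R := C; no other remaining equation mentions R.
Bind A := nat; substituting into the remaining equation gives: tree(tree(pair(char, tree(nat)))) ≐ tree(tree(pair(char, C))).
Decompose tree/1: tree(pair(char, tree(nat))) ≐ tree(pair(char, C)).
Decompose tree/1: pair(char, tree(nat)) ≐ pair(char, C).
Decompose pair/2: char ≐ char,  tree(nat) ≐ C.
Delete trivial equation char ≐ char.
Bind C := tree(nat). Substituting into the earlier binding gives R := tree(nat).
No equations remain and no clash or occurs-check failure arose, so a unifier exists.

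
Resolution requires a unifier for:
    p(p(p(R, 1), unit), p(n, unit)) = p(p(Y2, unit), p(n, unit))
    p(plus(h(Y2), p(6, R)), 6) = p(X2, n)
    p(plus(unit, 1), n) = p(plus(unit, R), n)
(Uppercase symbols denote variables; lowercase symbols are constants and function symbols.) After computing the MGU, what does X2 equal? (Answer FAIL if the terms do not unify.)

Decompose p/2: p(p(R, 1), unit) = p(Y2, unit),  p(n, unit) = p(n, unit).
Decompose p/2: p(R, 1) = Y2,  unit = unit.
Bind Y2 := p(R, 1); substituting into the one remaining equation that mentions Y2 gives: p(plus(h(p(R, 1)), p(6, R)), 6) = p(X2, n).
Delete trivial equation unit = unit.
Delete trivial equation p(n, unit) = p(n, unit).
Decompose p/2: plus(h(p(R, 1)), p(6, R)) = X2,  6 = n.
Bind X2 := plus(h(p(R, 1)), p(6, R)); no other remaining equation mentions X2.
Clash: constants 6 and n differ; no unifier exists.

FAIL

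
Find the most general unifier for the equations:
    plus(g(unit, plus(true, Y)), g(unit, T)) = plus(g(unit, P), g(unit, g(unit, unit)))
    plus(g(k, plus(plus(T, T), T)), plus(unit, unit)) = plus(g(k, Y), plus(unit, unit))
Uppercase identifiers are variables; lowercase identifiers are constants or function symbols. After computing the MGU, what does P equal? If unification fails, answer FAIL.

plus(true, plus(plus(g(unit, unit), g(unit, unit)), g(unit, unit)))

Decompose plus/2: g(unit, plus(true, Y)) = g(unit, P),  g(unit, T) = g(unit, g(unit, unit)).
Decompose g/2: unit = unit,  plus(true, Y) = P.
Delete trivial equation unit = unit.
Bind P := plus(true, Y); no other remaining equation mentions P.
Decompose g/2: unit = unit,  T = g(unit, unit).
Delete trivial equation unit = unit.
Bind T := g(unit, unit); substituting into the remaining equation gives: plus(g(k, plus(plus(g(unit, unit), g(unit, unit)), g(unit, unit))), plus(unit, unit)) = plus(g(k, Y), plus(unit, unit)).
Decompose plus/2: g(k, plus(plus(g(unit, unit), g(unit, unit)), g(unit, unit))) = g(k, Y),  plus(unit, unit) = plus(unit, unit).
Decompose g/2: k = k,  plus(plus(g(unit, unit), g(unit, unit)), g(unit, unit)) = Y.
Delete trivial equation k = k.
Bind Y := plus(plus(g(unit, unit), g(unit, unit)), g(unit, unit)); no other remaining equation mentions Y. Substituting into the earlier binding gives P := plus(true, plus(plus(g(unit, unit), g(unit, unit)), g(unit, unit))).
Delete trivial equation plus(unit, unit) = plus(unit, unit).
MGU = { P -> plus(true, plus(plus(g(unit, unit), g(unit, unit)), g(unit, unit))), T -> g(unit, unit), Y -> plus(plus(g(unit, unit), g(unit, unit)), g(unit, unit)) }, so P -> plus(true, plus(plus(g(unit, unit), g(unit, unit)), g(unit, unit))).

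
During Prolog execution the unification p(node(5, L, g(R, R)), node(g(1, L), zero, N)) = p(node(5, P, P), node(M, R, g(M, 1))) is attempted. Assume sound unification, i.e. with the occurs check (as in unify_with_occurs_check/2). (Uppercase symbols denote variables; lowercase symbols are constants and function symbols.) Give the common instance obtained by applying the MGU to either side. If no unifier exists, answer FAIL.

p(node(5, g(zero, zero), g(zero, zero)), node(g(1, g(zero, zero)), zero, g(g(1, g(zero, zero)), 1)))

Decompose p/2: node(5, L, g(R, R)) = node(5, P, P),  node(g(1, L), zero, N) = node(M, R, g(M, 1)).
Decompose node/3: 5 = 5,  L = P,  g(R, R) = P.
Delete trivial equation 5 = 5.
Bind L := P; substituting into the one remaining equation that mentions L gives: node(g(1, P), zero, N) = node(M, R, g(M, 1)).
Bind P := g(R, R); substituting into the remaining equation gives: node(g(1, g(R, R)), zero, N) = node(M, R, g(M, 1)). Substituting into the earlier binding gives L := g(R, R).
Decompose node/3: g(1, g(R, R)) = M,  zero = R,  N = g(M, 1).
Bind M := g(1, g(R, R)); substituting into the one remaining equation that mentions M gives: N = g(g(1, g(R, R)), 1).
Bind R := zero; substituting into the remaining equation gives: N = g(g(1, g(zero, zero)), 1). Substituting into the earlier bindings gives L := g(zero, zero), P := g(zero, zero), M := g(1, g(zero, zero)).
Bind N := g(g(1, g(zero, zero)), 1).
Applying the MGU to either side gives p(node(5, g(zero, zero), g(zero, zero)), node(g(1, g(zero, zero)), zero, g(g(1, g(zero, zero)), 1))).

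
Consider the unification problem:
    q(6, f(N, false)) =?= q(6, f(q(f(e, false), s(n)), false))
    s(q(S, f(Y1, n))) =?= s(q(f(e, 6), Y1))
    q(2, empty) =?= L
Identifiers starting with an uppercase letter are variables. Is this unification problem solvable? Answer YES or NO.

NO

Decompose q/2: 6 =?= 6,  f(N, false) =?= f(q(f(e, false), s(n)), false).
Delete trivial equation 6 =?= 6.
Decompose f/2: N =?= q(f(e, false), s(n)),  false =?= false.
Bind N := q(f(e, false), s(n)); no other remaining equation mentions N.
Delete trivial equation false =?= false.
Decompose s/1: q(S, f(Y1, n)) =?= q(f(e, 6), Y1).
Decompose q/2: S =?= f(e, 6),  f(Y1, n) =?= Y1.
Bind S := f(e, 6); no other remaining equation mentions S.
Occurs check fails: Y1 occurs in f(Y1, n); the equation Y1 =?= f(Y1, n) has no finite solution.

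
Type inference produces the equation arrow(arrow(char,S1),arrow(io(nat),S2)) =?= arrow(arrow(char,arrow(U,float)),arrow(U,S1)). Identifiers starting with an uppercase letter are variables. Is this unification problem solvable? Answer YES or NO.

Decompose arrow/2: arrow(char,S1) =?= arrow(char,arrow(U,float)),  arrow(io(nat),S2) =?= arrow(U,S1).
Decompose arrow/2: char =?= char,  S1 =?= arrow(U,float).
Delete trivial equation char =?= char.
Bind S1 := arrow(U,float); substituting into the remaining equation gives: arrow(io(nat),S2) =?= arrow(U,arrow(U,float)).
Decompose arrow/2: io(nat) =?= U,  S2 =?= arrow(U,float).
Bind U := io(nat); substituting into the remaining equation gives: S2 =?= arrow(io(nat),float). Substituting into the earlier binding gives S1 := arrow(io(nat),float).
Bind S2 := arrow(io(nat),float).
No equations remain and no clash or occurs-check failure arose, so a unifier exists.

YES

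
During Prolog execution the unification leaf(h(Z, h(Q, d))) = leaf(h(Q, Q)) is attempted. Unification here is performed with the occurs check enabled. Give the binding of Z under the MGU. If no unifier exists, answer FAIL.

Decompose leaf/1: h(Z, h(Q, d)) = h(Q, Q).
Decompose h/2: Z = Q,  h(Q, d) = Q.
Bind Z := Q; no other remaining equation mentions Z.
Occurs check fails: Q occurs in h(Q, d); the equation Q = h(Q, d) has no finite solution.

FAIL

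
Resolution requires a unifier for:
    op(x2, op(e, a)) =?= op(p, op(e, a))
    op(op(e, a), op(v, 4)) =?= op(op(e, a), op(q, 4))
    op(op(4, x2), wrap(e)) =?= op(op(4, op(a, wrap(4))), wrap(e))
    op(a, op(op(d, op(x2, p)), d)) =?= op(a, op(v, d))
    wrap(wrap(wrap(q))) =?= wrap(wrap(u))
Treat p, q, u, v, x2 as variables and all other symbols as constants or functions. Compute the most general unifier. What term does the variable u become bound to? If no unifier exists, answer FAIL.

Decompose op/2: x2 =?= p,  op(e, a) =?= op(e, a).
Bind x2 := p; substituting into the 2 remaining equations that mention x2 gives: op(op(4, p), wrap(e)) =?= op(op(4, op(a, wrap(4))), wrap(e)),  op(a, op(op(d, op(p, p)), d)) =?= op(a, op(v, d)).
Delete trivial equation op(e, a) =?= op(e, a).
Decompose op/2: op(e, a) =?= op(e, a),  op(v, 4) =?= op(q, 4).
Delete trivial equation op(e, a) =?= op(e, a).
Decompose op/2: v =?= q,  4 =?= 4.
Bind v := q; substituting into the one remaining equation that mentions v gives: op(a, op(op(d, op(p, p)), d)) =?= op(a, op(q, d)).
Delete trivial equation 4 =?= 4.
Decompose op/2: op(4, p) =?= op(4, op(a, wrap(4))),  wrap(e) =?= wrap(e).
Decompose op/2: 4 =?= 4,  p =?= op(a, wrap(4)).
Delete trivial equation 4 =?= 4.
Bind p := op(a, wrap(4)); substituting into the one remaining equation that mentions p gives: op(a, op(op(d, op(op(a, wrap(4)), op(a, wrap(4)))), d)) =?= op(a, op(q, d)). Substituting into the earlier binding gives x2 := op(a, wrap(4)).
Delete trivial equation wrap(e) =?= wrap(e).
Decompose op/2: a =?= a,  op(op(d, op(op(a, wrap(4)), op(a, wrap(4)))), d) =?= op(q, d).
Delete trivial equation a =?= a.
Decompose op/2: op(d, op(op(a, wrap(4)), op(a, wrap(4)))) =?= q,  d =?= d.
Bind q := op(d, op(op(a, wrap(4)), op(a, wrap(4)))); substituting into the one remaining equation that mentions q gives: wrap(wrap(wrap(op(d, op(op(a, wrap(4)), op(a, wrap(4))))))) =?= wrap(wrap(u)). Substituting into the earlier binding gives v := op(d, op(op(a, wrap(4)), op(a, wrap(4)))).
Delete trivial equation d =?= d.
Decompose wrap/1: wrap(wrap(op(d, op(op(a, wrap(4)), op(a, wrap(4)))))) =?= wrap(u).
Decompose wrap/1: wrap(op(d, op(op(a, wrap(4)), op(a, wrap(4))))) =?= u.
Bind u := wrap(op(d, op(op(a, wrap(4)), op(a, wrap(4))))).
MGU = { x2 ↦ op(a, wrap(4)), v ↦ op(d, op(op(a, wrap(4)), op(a, wrap(4)))), p ↦ op(a, wrap(4)), q ↦ op(d, op(op(a, wrap(4)), op(a, wrap(4)))), u ↦ wrap(op(d, op(op(a, wrap(4)), op(a, wrap(4))))) }, so u ↦ wrap(op(d, op(op(a, wrap(4)), op(a, wrap(4))))).

wrap(op(d, op(op(a, wrap(4)), op(a, wrap(4)))))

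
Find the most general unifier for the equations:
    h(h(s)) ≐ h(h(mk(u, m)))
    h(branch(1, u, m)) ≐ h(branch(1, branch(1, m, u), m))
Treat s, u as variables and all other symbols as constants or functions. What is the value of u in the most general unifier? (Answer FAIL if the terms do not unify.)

Decompose h/1: h(s) ≐ h(mk(u, m)).
Decompose h/1: s ≐ mk(u, m).
Bind s := mk(u, m); no other remaining equation mentions s.
Decompose h/1: branch(1, u, m) ≐ branch(1, branch(1, m, u), m).
Decompose branch/3: 1 ≐ 1,  u ≐ branch(1, m, u),  m ≐ m.
Delete trivial equation 1 ≐ 1.
Occurs check fails: u occurs in branch(1, m, u); the equation u ≐ branch(1, m, u) has no finite solution.

FAIL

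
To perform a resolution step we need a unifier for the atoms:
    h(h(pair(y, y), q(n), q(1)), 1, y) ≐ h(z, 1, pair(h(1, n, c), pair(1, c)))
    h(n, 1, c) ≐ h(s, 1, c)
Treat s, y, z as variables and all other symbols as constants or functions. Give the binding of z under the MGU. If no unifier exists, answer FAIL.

h(pair(pair(h(1, n, c), pair(1, c)), pair(h(1, n, c), pair(1, c))), q(n), q(1))

Decompose h/3: h(pair(y, y), q(n), q(1)) ≐ z,  1 ≐ 1,  y ≐ pair(h(1, n, c), pair(1, c)).
Bind z := h(pair(y, y), q(n), q(1)); no other remaining equation mentions z.
Delete trivial equation 1 ≐ 1.
Bind y := pair(h(1, n, c), pair(1, c)); no other remaining equation mentions y. Substituting into the earlier binding gives z := h(pair(pair(h(1, n, c), pair(1, c)), pair(h(1, n, c), pair(1, c))), q(n), q(1)).
Decompose h/3: n ≐ s,  1 ≐ 1,  c ≐ c.
Bind s := n; no other remaining equation mentions s.
Delete trivial equation 1 ≐ 1.
Delete trivial equation c ≐ c.
MGU = { z ↦ h(pair(pair(h(1, n, c), pair(1, c)), pair(h(1, n, c), pair(1, c))), q(n), q(1)), y ↦ pair(h(1, n, c), pair(1, c)), s ↦ n }, so z ↦ h(pair(pair(h(1, n, c), pair(1, c)), pair(h(1, n, c), pair(1, c))), q(n), q(1)).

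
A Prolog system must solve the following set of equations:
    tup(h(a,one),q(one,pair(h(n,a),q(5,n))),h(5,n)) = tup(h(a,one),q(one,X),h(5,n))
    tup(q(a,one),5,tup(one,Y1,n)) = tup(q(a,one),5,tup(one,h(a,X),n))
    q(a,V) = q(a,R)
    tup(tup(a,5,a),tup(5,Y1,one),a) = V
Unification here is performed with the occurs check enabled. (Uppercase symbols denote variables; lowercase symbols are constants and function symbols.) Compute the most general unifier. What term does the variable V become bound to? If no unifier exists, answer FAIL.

Decompose tup/3: h(a,one) = h(a,one),  q(one,pair(h(n,a),q(5,n))) = q(one,X),  h(5,n) = h(5,n).
Delete trivial equation h(a,one) = h(a,one).
Decompose q/2: one = one,  pair(h(n,a),q(5,n)) = X.
Delete trivial equation one = one.
Bind X := pair(h(n,a),q(5,n)); substituting into the one remaining equation that mentions X gives: tup(q(a,one),5,tup(one,Y1,n)) = tup(q(a,one),5,tup(one,h(a,pair(h(n,a),q(5,n))),n)).
Delete trivial equation h(5,n) = h(5,n).
Decompose tup/3: q(a,one) = q(a,one),  5 = 5,  tup(one,Y1,n) = tup(one,h(a,pair(h(n,a),q(5,n))),n).
Delete trivial equation q(a,one) = q(a,one).
Delete trivial equation 5 = 5.
Decompose tup/3: one = one,  Y1 = h(a,pair(h(n,a),q(5,n))),  n = n.
Delete trivial equation one = one.
Bind Y1 := h(a,pair(h(n,a),q(5,n))); substituting into the one remaining equation that mentions Y1 gives: tup(tup(a,5,a),tup(5,h(a,pair(h(n,a),q(5,n))),one),a) = V.
Delete trivial equation n = n.
Decompose q/2: a = a,  V = R.
Delete trivial equation a = a.
Bind V := R; substituting into the remaining equation gives: tup(tup(a,5,a),tup(5,h(a,pair(h(n,a),q(5,n))),one),a) = R.
Bind R := tup(tup(a,5,a),tup(5,h(a,pair(h(n,a),q(5,n))),one),a). Substituting into the earlier binding gives V := tup(tup(a,5,a),tup(5,h(a,pair(h(n,a),q(5,n))),one),a).
MGU = { X -> pair(h(n,a),q(5,n)), Y1 -> h(a,pair(h(n,a),q(5,n))), V -> tup(tup(a,5,a),tup(5,h(a,pair(h(n,a),q(5,n))),one),a), R -> tup(tup(a,5,a),tup(5,h(a,pair(h(n,a),q(5,n))),one),a) }, so V -> tup(tup(a,5,a),tup(5,h(a,pair(h(n,a),q(5,n))),one),a).

tup(tup(a,5,a),tup(5,h(a,pair(h(n,a),q(5,n))),one),a)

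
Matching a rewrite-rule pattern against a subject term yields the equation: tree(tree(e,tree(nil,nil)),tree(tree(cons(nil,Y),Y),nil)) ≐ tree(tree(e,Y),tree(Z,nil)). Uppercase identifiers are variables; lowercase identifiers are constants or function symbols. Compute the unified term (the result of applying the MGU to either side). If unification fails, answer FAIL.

Decompose tree/2: tree(e,tree(nil,nil)) ≐ tree(e,Y),  tree(tree(cons(nil,Y),Y),nil) ≐ tree(Z,nil).
Decompose tree/2: e ≐ e,  tree(nil,nil) ≐ Y.
Delete trivial equation e ≐ e.
Bind Y := tree(nil,nil); substituting into the remaining equation gives: tree(tree(cons(nil,tree(nil,nil)),tree(nil,nil)),nil) ≐ tree(Z,nil).
Decompose tree/2: tree(cons(nil,tree(nil,nil)),tree(nil,nil)) ≐ Z,  nil ≐ nil.
Bind Z := tree(cons(nil,tree(nil,nil)),tree(nil,nil)); no other remaining equation mentions Z.
Delete trivial equation nil ≐ nil.
Applying the MGU to either side gives tree(tree(e,tree(nil,nil)),tree(tree(cons(nil,tree(nil,nil)),tree(nil,nil)),nil)).

tree(tree(e,tree(nil,nil)),tree(tree(cons(nil,tree(nil,nil)),tree(nil,nil)),nil))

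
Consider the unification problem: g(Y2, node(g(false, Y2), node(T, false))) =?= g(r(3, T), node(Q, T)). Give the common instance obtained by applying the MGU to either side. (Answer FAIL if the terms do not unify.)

FAIL

Decompose g/2: Y2 =?= r(3, T),  node(g(false, Y2), node(T, false)) =?= node(Q, T).
Bind Y2 := r(3, T); substituting into the remaining equation gives: node(g(false, r(3, T)), node(T, false)) =?= node(Q, T).
Decompose node/2: g(false, r(3, T)) =?= Q,  node(T, false) =?= T.
Bind Q := g(false, r(3, T)); no other remaining equation mentions Q.
Occurs check fails: T occurs in node(T, false); the equation T =?= node(T, false) has no finite solution.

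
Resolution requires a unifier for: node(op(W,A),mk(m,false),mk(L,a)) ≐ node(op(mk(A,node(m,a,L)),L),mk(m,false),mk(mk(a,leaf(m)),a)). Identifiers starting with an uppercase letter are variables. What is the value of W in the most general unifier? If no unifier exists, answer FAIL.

Decompose node/3: op(W,A) ≐ op(mk(A,node(m,a,L)),L),  mk(m,false) ≐ mk(m,false),  mk(L,a) ≐ mk(mk(a,leaf(m)),a).
Decompose op/2: W ≐ mk(A,node(m,a,L)),  A ≐ L.
Bind W := mk(A,node(m,a,L)); no other remaining equation mentions W.
Bind A := L; no other remaining equation mentions A. Substituting into the earlier binding gives W := mk(L,node(m,a,L)).
Delete trivial equation mk(m,false) ≐ mk(m,false).
Decompose mk/2: L ≐ mk(a,leaf(m)),  a ≐ a.
Bind L := mk(a,leaf(m)); no other remaining equation mentions L. Substituting into the earlier bindings gives W := mk(mk(a,leaf(m)),node(m,a,mk(a,leaf(m)))), A := mk(a,leaf(m)).
Delete trivial equation a ≐ a.
MGU = { W ↦ mk(mk(a,leaf(m)),node(m,a,mk(a,leaf(m)))), A ↦ mk(a,leaf(m)), L ↦ mk(a,leaf(m)) }, so W ↦ mk(mk(a,leaf(m)),node(m,a,mk(a,leaf(m)))).

mk(mk(a,leaf(m)),node(m,a,mk(a,leaf(m))))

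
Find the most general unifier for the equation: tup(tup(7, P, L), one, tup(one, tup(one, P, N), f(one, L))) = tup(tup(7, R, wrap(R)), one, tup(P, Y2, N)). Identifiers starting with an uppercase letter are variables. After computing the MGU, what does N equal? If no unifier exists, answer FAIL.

Decompose tup/3: tup(7, P, L) = tup(7, R, wrap(R)),  one = one,  tup(one, tup(one, P, N), f(one, L)) = tup(P, Y2, N).
Decompose tup/3: 7 = 7,  P = R,  L = wrap(R).
Delete trivial equation 7 = 7.
Bind P := R; substituting into the one remaining equation that mentions P gives: tup(one, tup(one, R, N), f(one, L)) = tup(R, Y2, N).
Bind L := wrap(R); substituting into the one remaining equation that mentions L gives: tup(one, tup(one, R, N), f(one, wrap(R))) = tup(R, Y2, N).
Delete trivial equation one = one.
Decompose tup/3: one = R,  tup(one, R, N) = Y2,  f(one, wrap(R)) = N.
Bind R := one; substituting into the remaining equations gives: tup(one, one, N) = Y2,  f(one, wrap(one)) = N. Substituting into the earlier bindings gives P := one, L := wrap(one).
Bind Y2 := tup(one, one, N); no other remaining equation mentions Y2.
Bind N := f(one, wrap(one)). Substituting into the earlier binding gives Y2 := tup(one, one, f(one, wrap(one))).
MGU = { P -> one, L -> wrap(one), R -> one, Y2 -> tup(one, one, f(one, wrap(one))), N -> f(one, wrap(one)) }, so N -> f(one, wrap(one)).

f(one, wrap(one))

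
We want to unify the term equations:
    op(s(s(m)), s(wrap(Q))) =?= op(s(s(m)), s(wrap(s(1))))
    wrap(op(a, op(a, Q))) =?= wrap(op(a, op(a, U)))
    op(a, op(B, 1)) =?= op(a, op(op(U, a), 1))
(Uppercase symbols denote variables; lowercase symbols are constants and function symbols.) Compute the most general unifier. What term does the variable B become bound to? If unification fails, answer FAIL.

op(s(1), a)

Decompose op/2: s(s(m)) =?= s(s(m)),  s(wrap(Q)) =?= s(wrap(s(1))).
Delete trivial equation s(s(m)) =?= s(s(m)).
Decompose s/1: wrap(Q) =?= wrap(s(1)).
Decompose wrap/1: Q =?= s(1).
Bind Q := s(1); substituting into the one remaining equation that mentions Q gives: wrap(op(a, op(a, s(1)))) =?= wrap(op(a, op(a, U))).
Decompose wrap/1: op(a, op(a, s(1))) =?= op(a, op(a, U)).
Decompose op/2: a =?= a,  op(a, s(1)) =?= op(a, U).
Delete trivial equation a =?= a.
Decompose op/2: a =?= a,  s(1) =?= U.
Delete trivial equation a =?= a.
Bind U := s(1); substituting into the remaining equation gives: op(a, op(B, 1)) =?= op(a, op(op(s(1), a), 1)).
Decompose op/2: a =?= a,  op(B, 1) =?= op(op(s(1), a), 1).
Delete trivial equation a =?= a.
Decompose op/2: B =?= op(s(1), a),  1 =?= 1.
Bind B := op(s(1), a); no other remaining equation mentions B.
Delete trivial equation 1 =?= 1.
MGU = { Q := s(1), U := s(1), B := op(s(1), a) }, so B := op(s(1), a).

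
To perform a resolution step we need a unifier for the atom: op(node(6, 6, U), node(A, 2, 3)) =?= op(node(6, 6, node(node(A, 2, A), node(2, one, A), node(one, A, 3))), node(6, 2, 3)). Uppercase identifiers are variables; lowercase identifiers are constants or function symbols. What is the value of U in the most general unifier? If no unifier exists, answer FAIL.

node(node(6, 2, 6), node(2, one, 6), node(one, 6, 3))

Decompose op/2: node(6, 6, U) =?= node(6, 6, node(node(A, 2, A), node(2, one, A), node(one, A, 3))),  node(A, 2, 3) =?= node(6, 2, 3).
Decompose node/3: 6 =?= 6,  6 =?= 6,  U =?= node(node(A, 2, A), node(2, one, A), node(one, A, 3)).
Delete trivial equation 6 =?= 6.
Delete trivial equation 6 =?= 6.
Bind U := node(node(A, 2, A), node(2, one, A), node(one, A, 3)); no other remaining equation mentions U.
Decompose node/3: A =?= 6,  2 =?= 2,  3 =?= 3.
Bind A := 6; no other remaining equation mentions A. Substituting into the earlier binding gives U := node(node(6, 2, 6), node(2, one, 6), node(one, 6, 3)).
Delete trivial equation 2 =?= 2.
Delete trivial equation 3 =?= 3.
MGU = { U -> node(node(6, 2, 6), node(2, one, 6), node(one, 6, 3)), A -> 6 }, so U -> node(node(6, 2, 6), node(2, one, 6), node(one, 6, 3)).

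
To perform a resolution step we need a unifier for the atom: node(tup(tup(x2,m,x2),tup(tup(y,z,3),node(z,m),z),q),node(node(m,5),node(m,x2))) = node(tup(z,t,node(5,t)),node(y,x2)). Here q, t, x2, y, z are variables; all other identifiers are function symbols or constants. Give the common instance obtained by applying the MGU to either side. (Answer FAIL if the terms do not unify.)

FAIL

Decompose node/2: tup(tup(x2,m,x2),tup(tup(y,z,3),node(z,m),z),q) = tup(z,t,node(5,t)),  node(node(m,5),node(m,x2)) = node(y,x2).
Decompose tup/3: tup(x2,m,x2) = z,  tup(tup(y,z,3),node(z,m),z) = t,  q = node(5,t).
Bind z := tup(x2,m,x2); substituting into the one remaining equation that mentions z gives: tup(tup(y,tup(x2,m,x2),3),node(tup(x2,m,x2),m),tup(x2,m,x2)) = t.
Bind t := tup(tup(y,tup(x2,m,x2),3),node(tup(x2,m,x2),m),tup(x2,m,x2)); substituting into the one remaining equation that mentions t gives: q = node(5,tup(tup(y,tup(x2,m,x2),3),node(tup(x2,m,x2),m),tup(x2,m,x2))).
Bind q := node(5,tup(tup(y,tup(x2,m,x2),3),node(tup(x2,m,x2),m),tup(x2,m,x2))); no other remaining equation mentions q.
Decompose node/2: node(m,5) = y,  node(m,x2) = x2.
Bind y := node(m,5); no other remaining equation mentions y. Substituting into the earlier bindings gives t := tup(tup(node(m,5),tup(x2,m,x2),3),node(tup(x2,m,x2),m),tup(x2,m,x2)), q := node(5,tup(tup(node(m,5),tup(x2,m,x2),3),node(tup(x2,m,x2),m),tup(x2,m,x2))).
Occurs check fails: x2 occurs in node(m,x2); the equation x2 = node(m,x2) has no finite solution.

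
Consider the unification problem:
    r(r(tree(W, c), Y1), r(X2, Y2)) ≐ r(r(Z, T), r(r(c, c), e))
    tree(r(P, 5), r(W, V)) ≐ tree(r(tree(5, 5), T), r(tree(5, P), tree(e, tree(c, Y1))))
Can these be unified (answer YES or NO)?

YES

Decompose r/2: r(tree(W, c), Y1) ≐ r(Z, T),  r(X2, Y2) ≐ r(r(c, c), e).
Decompose r/2: tree(W, c) ≐ Z,  Y1 ≐ T.
Bind Z := tree(W, c); no other remaining equation mentions Z.
Bind Y1 := T; substituting into the one remaining equation that mentions Y1 gives: tree(r(P, 5), r(W, V)) ≐ tree(r(tree(5, 5), T), r(tree(5, P), tree(e, tree(c, T)))).
Decompose r/2: X2 ≐ r(c, c),  Y2 ≐ e.
Bind X2 := r(c, c); no other remaining equation mentions X2.
Bind Y2 := e; no other remaining equation mentions Y2.
Decompose tree/2: r(P, 5) ≐ r(tree(5, 5), T),  r(W, V) ≐ r(tree(5, P), tree(e, tree(c, T))).
Decompose r/2: P ≐ tree(5, 5),  5 ≐ T.
Bind P := tree(5, 5); substituting into the one remaining equation that mentions P gives: r(W, V) ≐ r(tree(5, tree(5, 5)), tree(e, tree(c, T))).
Bind T := 5; substituting into the remaining equation gives: r(W, V) ≐ r(tree(5, tree(5, 5)), tree(e, tree(c, 5))). Substituting into the earlier binding gives Y1 := 5.
Decompose r/2: W ≐ tree(5, tree(5, 5)),  V ≐ tree(e, tree(c, 5)).
Bind W := tree(5, tree(5, 5)); no other remaining equation mentions W. Substituting into the earlier binding gives Z := tree(tree(5, tree(5, 5)), c).
Bind V := tree(e, tree(c, 5)).
No equations remain and no clash or occurs-check failure arose, so a unifier exists.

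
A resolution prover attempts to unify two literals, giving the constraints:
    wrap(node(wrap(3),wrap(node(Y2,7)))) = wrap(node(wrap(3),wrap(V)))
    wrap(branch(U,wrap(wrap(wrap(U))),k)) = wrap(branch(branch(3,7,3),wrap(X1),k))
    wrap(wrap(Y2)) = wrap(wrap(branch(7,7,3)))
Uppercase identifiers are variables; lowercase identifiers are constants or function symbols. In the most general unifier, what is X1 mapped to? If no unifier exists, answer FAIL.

Decompose wrap/1: node(wrap(3),wrap(node(Y2,7))) = node(wrap(3),wrap(V)).
Decompose node/2: wrap(3) = wrap(3),  wrap(node(Y2,7)) = wrap(V).
Delete trivial equation wrap(3) = wrap(3).
Decompose wrap/1: node(Y2,7) = V.
Bind V := node(Y2,7); no other remaining equation mentions V.
Decompose wrap/1: branch(U,wrap(wrap(wrap(U))),k) = branch(branch(3,7,3),wrap(X1),k).
Decompose branch/3: U = branch(3,7,3),  wrap(wrap(wrap(U))) = wrap(X1),  k = k.
Bind U := branch(3,7,3); substituting into the one remaining equation that mentions U gives: wrap(wrap(wrap(branch(3,7,3)))) = wrap(X1).
Decompose wrap/1: wrap(wrap(branch(3,7,3))) = X1.
Bind X1 := wrap(wrap(branch(3,7,3))); no other remaining equation mentions X1.
Delete trivial equation k = k.
Decompose wrap/1: wrap(Y2) = wrap(branch(7,7,3)).
Decompose wrap/1: Y2 = branch(7,7,3).
Bind Y2 := branch(7,7,3). Substituting into the earlier binding gives V := node(branch(7,7,3),7).
MGU = { V ↦ node(branch(7,7,3),7), U ↦ branch(3,7,3), X1 ↦ wrap(wrap(branch(3,7,3))), Y2 ↦ branch(7,7,3) }, so X1 ↦ wrap(wrap(branch(3,7,3))).

wrap(wrap(branch(3,7,3)))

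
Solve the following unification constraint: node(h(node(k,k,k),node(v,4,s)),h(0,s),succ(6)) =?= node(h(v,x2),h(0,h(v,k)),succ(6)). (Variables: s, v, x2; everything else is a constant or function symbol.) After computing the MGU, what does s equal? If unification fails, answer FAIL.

Decompose node/3: h(node(k,k,k),node(v,4,s)) =?= h(v,x2),  h(0,s) =?= h(0,h(v,k)),  succ(6) =?= succ(6).
Decompose h/2: node(k,k,k) =?= v,  node(v,4,s) =?= x2.
Bind v := node(k,k,k); substituting into the 2 remaining equations that mention v gives: node(node(k,k,k),4,s) =?= x2,  h(0,s) =?= h(0,h(node(k,k,k),k)).
Bind x2 := node(node(k,k,k),4,s); no other remaining equation mentions x2.
Decompose h/2: 0 =?= 0,  s =?= h(node(k,k,k),k).
Delete trivial equation 0 =?= 0.
Bind s := h(node(k,k,k),k); no other remaining equation mentions s. Substituting into the earlier binding gives x2 := node(node(k,k,k),4,h(node(k,k,k),k)).
Delete trivial equation succ(6) =?= succ(6).
MGU = { v := node(k,k,k), x2 := node(node(k,k,k),4,h(node(k,k,k),k)), s := h(node(k,k,k),k) }, so s := h(node(k,k,k),k).

h(node(k,k,k),k)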